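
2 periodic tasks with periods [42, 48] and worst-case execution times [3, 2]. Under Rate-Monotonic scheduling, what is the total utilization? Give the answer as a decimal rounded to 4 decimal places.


Compute individual utilizations (exact fractions):
  Task 1: C/T = 3/42 = 1/14 (approx. 0.0714)
  Task 2: C/T = 2/48 = 1/24 (approx. 0.0417)
Total utilization U = 1/14 + 1/24 = 19/168
Rounded to 4 decimal places: U = 0.1131
RM (Liu & Layland) bound for 2 tasks = 0.828427; compare with U = 19/168 (approx. 0.113095)
U <= bound, so schedulable by RM sufficient condition.

0.1131


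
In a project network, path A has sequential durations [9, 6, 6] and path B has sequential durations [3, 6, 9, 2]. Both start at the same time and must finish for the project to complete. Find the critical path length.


Path A total = 9 + 6 + 6 = 21
Path B total = 3 + 6 + 9 + 2 = 20
Critical path = longest path = max(21, 20) = 21

21


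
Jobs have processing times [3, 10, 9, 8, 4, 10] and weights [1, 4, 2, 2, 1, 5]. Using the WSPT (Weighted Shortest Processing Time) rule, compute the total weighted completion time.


Compute p/w ratios and sort ascending (WSPT): [(10, 5), (10, 4), (3, 1), (8, 2), (4, 1), (9, 2)]
Compute weighted completion times:
  Job (p=10,w=5): C=10, w*C=5*10=50
  Job (p=10,w=4): C=20, w*C=4*20=80
  Job (p=3,w=1): C=23, w*C=1*23=23
  Job (p=8,w=2): C=31, w*C=2*31=62
  Job (p=4,w=1): C=35, w*C=1*35=35
  Job (p=9,w=2): C=44, w*C=2*44=88
Total weighted completion time = 338

338


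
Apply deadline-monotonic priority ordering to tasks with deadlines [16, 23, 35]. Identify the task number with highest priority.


Sort tasks by relative deadline (ascending):
  Task 1: deadline = 16
  Task 2: deadline = 23
  Task 3: deadline = 35
Priority order (highest first): [1, 2, 3]
Highest priority task = 1

1


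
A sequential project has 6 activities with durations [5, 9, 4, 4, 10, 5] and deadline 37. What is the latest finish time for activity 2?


LF(activity 2) = deadline - sum of successor durations
Successors: activities 3 through 6 with durations [4, 4, 10, 5]
Sum of successor durations = 23
LF = 37 - 23 = 14

14


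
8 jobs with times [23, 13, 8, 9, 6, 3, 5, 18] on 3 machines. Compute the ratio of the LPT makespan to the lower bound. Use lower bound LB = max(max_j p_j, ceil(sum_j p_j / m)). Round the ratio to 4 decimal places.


LPT order: [23, 18, 13, 9, 8, 6, 5, 3]
Machine loads after assignment: [28, 29, 28]
LPT makespan = 29
Lower bound = max(max_job, ceil(total/3)) = max(23, 29) = 29
Ratio = 29 / 29 = 1.0

1.0


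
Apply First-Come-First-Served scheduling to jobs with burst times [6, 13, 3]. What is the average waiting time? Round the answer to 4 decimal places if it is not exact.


FCFS order (as given): [6, 13, 3]
Waiting times:
  Job 1: wait = 0
  Job 2: wait = 6
  Job 3: wait = 19
Sum of waiting times = 25
Average waiting time = 25/3 = 8.3333

8.3333


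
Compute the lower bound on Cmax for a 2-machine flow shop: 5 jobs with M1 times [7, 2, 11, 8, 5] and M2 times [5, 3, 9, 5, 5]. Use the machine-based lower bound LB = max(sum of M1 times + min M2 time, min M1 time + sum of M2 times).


LB1 = sum(M1 times) + min(M2 times) = 33 + 3 = 36
LB2 = min(M1 times) + sum(M2 times) = 2 + 27 = 29
Lower bound = max(LB1, LB2) = max(36, 29) = 36

36


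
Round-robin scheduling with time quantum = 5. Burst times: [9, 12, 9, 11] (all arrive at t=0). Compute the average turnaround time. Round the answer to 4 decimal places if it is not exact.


Time quantum = 5
Execution trace:
  J1 runs 5 units, time = 5
  J2 runs 5 units, time = 10
  J3 runs 5 units, time = 15
  J4 runs 5 units, time = 20
  J1 runs 4 units, time = 24
  J2 runs 5 units, time = 29
  J3 runs 4 units, time = 33
  J4 runs 5 units, time = 38
  J2 runs 2 units, time = 40
  J4 runs 1 units, time = 41
Finish times: [24, 40, 33, 41]
Average turnaround = 138/4 = 34.5

34.5


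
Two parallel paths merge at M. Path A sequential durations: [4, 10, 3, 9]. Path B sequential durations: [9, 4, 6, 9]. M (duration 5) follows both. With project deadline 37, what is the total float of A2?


Forward pass: ES(A2) = sum of predecessors on chain A = 4
EF = ES + duration = 4 + 10 = 14
Backward pass: LF(M) = deadline = 37; LS(M) = 37 - 5 = 32
LF(A2) = LS(M) - sum(successors on chain A) = 32 - 12 = 20
LS = LF - duration = 20 - 10 = 10
Total float = LS - ES = 10 - 4 = 6

6


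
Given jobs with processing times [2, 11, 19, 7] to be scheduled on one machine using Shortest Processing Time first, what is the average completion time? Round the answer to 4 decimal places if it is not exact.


Sort jobs by processing time (SPT order): [2, 7, 11, 19]
Compute completion times sequentially:
  Job 1: processing = 2, completes at 2
  Job 2: processing = 7, completes at 9
  Job 3: processing = 11, completes at 20
  Job 4: processing = 19, completes at 39
Sum of completion times = 70
Average completion time = 70/4 = 17.5

17.5


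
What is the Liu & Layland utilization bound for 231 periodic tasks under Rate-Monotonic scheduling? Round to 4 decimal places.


Compute 2^(1/231) = 1.0030051436
Subtract 1: 1.0030051436 - 1 = 0.0030051436
Multiply by n: 231 * 0.0030051436 = 0.6941881716
Round to 4 dp: 0.6942

0.6942


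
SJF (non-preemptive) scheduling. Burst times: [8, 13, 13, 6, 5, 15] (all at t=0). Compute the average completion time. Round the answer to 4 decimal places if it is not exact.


SJF order (ascending): [5, 6, 8, 13, 13, 15]
Completion times:
  Job 1: burst=5, C=5
  Job 2: burst=6, C=11
  Job 3: burst=8, C=19
  Job 4: burst=13, C=32
  Job 5: burst=13, C=45
  Job 6: burst=15, C=60
Average completion = 172/6 = 28.6667

28.6667


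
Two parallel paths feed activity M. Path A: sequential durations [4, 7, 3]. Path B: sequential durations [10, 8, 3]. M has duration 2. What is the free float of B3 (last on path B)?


ES(B3) = sum of predecessors on chain B = 18
EF(B3) = ES + duration = 18 + 3 = 21
Successor of B3 is M. ES(M) = max(sum(A), sum(B)) = max(14, 21) = 21
Free float = ES(successor) - EF(current) = 21 - 21 = 0

0


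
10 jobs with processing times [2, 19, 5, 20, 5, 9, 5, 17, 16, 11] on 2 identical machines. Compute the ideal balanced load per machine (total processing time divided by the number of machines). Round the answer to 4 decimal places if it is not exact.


Total processing time = 2 + 19 + 5 + 20 + 5 + 9 + 5 + 17 + 16 + 11 = 109
Number of machines = 2
Ideal balanced load = 109 / 2 = 54.5

54.5


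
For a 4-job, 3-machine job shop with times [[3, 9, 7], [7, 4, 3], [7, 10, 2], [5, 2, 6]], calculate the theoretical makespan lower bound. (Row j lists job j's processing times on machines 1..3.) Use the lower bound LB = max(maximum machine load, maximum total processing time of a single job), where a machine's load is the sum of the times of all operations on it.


Machine loads:
  Machine 1: 3 + 7 + 7 + 5 = 22
  Machine 2: 9 + 4 + 10 + 2 = 25
  Machine 3: 7 + 3 + 2 + 6 = 18
Max machine load = 25
Job totals:
  Job 1: 19
  Job 2: 14
  Job 3: 19
  Job 4: 13
Max job total = 19
Lower bound = max(25, 19) = 25

25


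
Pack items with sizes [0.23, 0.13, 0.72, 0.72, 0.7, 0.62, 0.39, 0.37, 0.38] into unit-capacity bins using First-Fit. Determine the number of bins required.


Place items sequentially using First-Fit:
  Item 0.23 -> new Bin 1
  Item 0.13 -> Bin 1 (now 0.36)
  Item 0.72 -> new Bin 2
  Item 0.72 -> new Bin 3
  Item 0.7 -> new Bin 4
  Item 0.62 -> Bin 1 (now 0.98)
  Item 0.39 -> new Bin 5
  Item 0.37 -> Bin 5 (now 0.76)
  Item 0.38 -> new Bin 6
Total bins used = 6

6


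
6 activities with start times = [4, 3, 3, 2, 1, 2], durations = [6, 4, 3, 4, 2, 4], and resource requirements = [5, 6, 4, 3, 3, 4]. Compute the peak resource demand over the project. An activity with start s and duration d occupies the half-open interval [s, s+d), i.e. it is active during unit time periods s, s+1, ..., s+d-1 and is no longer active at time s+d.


Each activity i is active on [start_i, start_i + duration_i).
Compute total resource usage per time slot:
  t=0: active resources = [], total = 0
  t=1: active resources = [3], total = 3
  t=2: active resources = [3, 3, 4], total = 10
  t=3: active resources = [6, 4, 3, 4], total = 17
  t=4: active resources = [5, 6, 4, 3, 4], total = 22
  t=5: active resources = [5, 6, 4, 3, 4], total = 22
  t=6: active resources = [5, 6], total = 11
  t=7: active resources = [5], total = 5
  t=8: active resources = [5], total = 5
  t=9: active resources = [5], total = 5
Peak resource demand = 22

22


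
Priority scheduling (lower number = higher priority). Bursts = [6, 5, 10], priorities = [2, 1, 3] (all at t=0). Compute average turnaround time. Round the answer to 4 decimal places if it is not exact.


Sort by priority (ascending = highest first):
Order: [(1, 5), (2, 6), (3, 10)]
Completion times:
  Priority 1, burst=5, C=5
  Priority 2, burst=6, C=11
  Priority 3, burst=10, C=21
Average turnaround = 37/3 = 12.3333

12.3333


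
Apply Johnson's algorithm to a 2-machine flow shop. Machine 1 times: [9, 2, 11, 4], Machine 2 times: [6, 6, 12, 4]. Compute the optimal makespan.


Apply Johnson's rule:
  Group 1 (a <= b): [(2, 2, 6), (4, 4, 4), (3, 11, 12)]
  Group 2 (a > b): [(1, 9, 6)]
Optimal job order: [2, 4, 3, 1]
Schedule:
  Job 2: M1 done at 2, M2 done at 8
  Job 4: M1 done at 6, M2 done at 12
  Job 3: M1 done at 17, M2 done at 29
  Job 1: M1 done at 26, M2 done at 35
Makespan = 35

35


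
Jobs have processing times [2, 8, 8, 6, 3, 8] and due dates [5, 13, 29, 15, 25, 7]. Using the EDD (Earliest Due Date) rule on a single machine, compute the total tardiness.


Sort by due date (EDD order): [(2, 5), (8, 7), (8, 13), (6, 15), (3, 25), (8, 29)]
Compute completion times and tardiness:
  Job 1: p=2, d=5, C=2, tardiness=max(0,2-5)=0
  Job 2: p=8, d=7, C=10, tardiness=max(0,10-7)=3
  Job 3: p=8, d=13, C=18, tardiness=max(0,18-13)=5
  Job 4: p=6, d=15, C=24, tardiness=max(0,24-15)=9
  Job 5: p=3, d=25, C=27, tardiness=max(0,27-25)=2
  Job 6: p=8, d=29, C=35, tardiness=max(0,35-29)=6
Total tardiness = 25

25


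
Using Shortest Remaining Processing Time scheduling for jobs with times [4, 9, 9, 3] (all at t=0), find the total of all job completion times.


Since all jobs arrive at t=0, SRPT equals SPT ordering.
SPT order: [3, 4, 9, 9]
Completion times:
  Job 1: p=3, C=3
  Job 2: p=4, C=7
  Job 3: p=9, C=16
  Job 4: p=9, C=25
Total completion time = 3 + 7 + 16 + 25 = 51

51


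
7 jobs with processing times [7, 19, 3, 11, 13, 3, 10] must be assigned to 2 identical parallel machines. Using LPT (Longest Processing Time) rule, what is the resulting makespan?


Sort jobs in decreasing order (LPT): [19, 13, 11, 10, 7, 3, 3]
Assign each job to the least loaded machine:
  Machine 1: jobs [19, 10, 3], load = 32
  Machine 2: jobs [13, 11, 7, 3], load = 34
Makespan = max load = 34

34


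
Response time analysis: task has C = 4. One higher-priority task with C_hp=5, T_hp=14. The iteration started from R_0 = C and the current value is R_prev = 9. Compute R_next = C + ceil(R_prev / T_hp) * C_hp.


R_next = C + ceil(R_prev / T_hp) * C_hp
ceil(9 / 14) = ceil(0.6429) = 1
Interference = 1 * 5 = 5
R_next = 4 + 5 = 9
R_next = R_prev, so the iteration has converged (response time = 9).

9


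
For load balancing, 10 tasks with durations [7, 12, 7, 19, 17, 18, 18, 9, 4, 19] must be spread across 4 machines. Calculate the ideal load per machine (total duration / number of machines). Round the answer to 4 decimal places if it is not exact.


Total processing time = 7 + 12 + 7 + 19 + 17 + 18 + 18 + 9 + 4 + 19 = 130
Number of machines = 4
Ideal balanced load = 130 / 4 = 32.5

32.5


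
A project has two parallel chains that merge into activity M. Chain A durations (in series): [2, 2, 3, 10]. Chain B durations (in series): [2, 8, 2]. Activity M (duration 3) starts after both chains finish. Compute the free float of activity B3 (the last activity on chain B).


ES(B3) = sum of predecessors on chain B = 10
EF(B3) = ES + duration = 10 + 2 = 12
Successor of B3 is M. ES(M) = max(sum(A), sum(B)) = max(17, 12) = 17
Free float = ES(successor) - EF(current) = 17 - 12 = 5

5


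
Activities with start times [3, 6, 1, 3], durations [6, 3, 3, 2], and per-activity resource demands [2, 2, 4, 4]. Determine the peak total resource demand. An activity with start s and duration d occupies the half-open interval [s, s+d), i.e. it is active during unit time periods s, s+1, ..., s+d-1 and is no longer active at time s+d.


Each activity i is active on [start_i, start_i + duration_i).
Compute total resource usage per time slot:
  t=0: active resources = [], total = 0
  t=1: active resources = [4], total = 4
  t=2: active resources = [4], total = 4
  t=3: active resources = [2, 4, 4], total = 10
  t=4: active resources = [2, 4], total = 6
  t=5: active resources = [2], total = 2
  t=6: active resources = [2, 2], total = 4
  t=7: active resources = [2, 2], total = 4
  t=8: active resources = [2, 2], total = 4
Peak resource demand = 10

10


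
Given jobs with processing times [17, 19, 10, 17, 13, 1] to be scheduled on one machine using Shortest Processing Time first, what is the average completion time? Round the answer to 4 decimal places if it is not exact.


Sort jobs by processing time (SPT order): [1, 10, 13, 17, 17, 19]
Compute completion times sequentially:
  Job 1: processing = 1, completes at 1
  Job 2: processing = 10, completes at 11
  Job 3: processing = 13, completes at 24
  Job 4: processing = 17, completes at 41
  Job 5: processing = 17, completes at 58
  Job 6: processing = 19, completes at 77
Sum of completion times = 212
Average completion time = 212/6 = 35.3333

35.3333


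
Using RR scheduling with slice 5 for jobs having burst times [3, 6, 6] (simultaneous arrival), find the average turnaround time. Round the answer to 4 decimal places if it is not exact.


Time quantum = 5
Execution trace:
  J1 runs 3 units, time = 3
  J2 runs 5 units, time = 8
  J3 runs 5 units, time = 13
  J2 runs 1 units, time = 14
  J3 runs 1 units, time = 15
Finish times: [3, 14, 15]
Average turnaround = 32/3 = 10.6667

10.6667


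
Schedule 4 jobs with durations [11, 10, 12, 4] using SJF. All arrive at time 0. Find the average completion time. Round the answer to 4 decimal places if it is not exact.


SJF order (ascending): [4, 10, 11, 12]
Completion times:
  Job 1: burst=4, C=4
  Job 2: burst=10, C=14
  Job 3: burst=11, C=25
  Job 4: burst=12, C=37
Average completion = 80/4 = 20.0

20.0


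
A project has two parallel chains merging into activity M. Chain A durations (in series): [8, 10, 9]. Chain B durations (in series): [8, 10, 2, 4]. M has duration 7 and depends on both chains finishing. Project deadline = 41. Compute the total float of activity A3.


Forward pass: ES(A3) = sum of predecessors on chain A = 18
EF = ES + duration = 18 + 9 = 27
Backward pass: LF(M) = deadline = 41; LS(M) = 41 - 7 = 34
LF(A3) = LS(M) - sum(successors on chain A) = 34 - 0 = 34
LS = LF - duration = 34 - 9 = 25
Total float = LS - ES = 25 - 18 = 7

7


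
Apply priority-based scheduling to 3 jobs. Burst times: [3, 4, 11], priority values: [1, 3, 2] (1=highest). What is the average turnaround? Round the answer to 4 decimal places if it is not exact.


Sort by priority (ascending = highest first):
Order: [(1, 3), (2, 11), (3, 4)]
Completion times:
  Priority 1, burst=3, C=3
  Priority 2, burst=11, C=14
  Priority 3, burst=4, C=18
Average turnaround = 35/3 = 11.6667

11.6667


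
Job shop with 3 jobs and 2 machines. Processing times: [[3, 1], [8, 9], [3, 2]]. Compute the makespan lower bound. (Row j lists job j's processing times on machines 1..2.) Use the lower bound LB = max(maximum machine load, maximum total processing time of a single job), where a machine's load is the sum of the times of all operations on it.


Machine loads:
  Machine 1: 3 + 8 + 3 = 14
  Machine 2: 1 + 9 + 2 = 12
Max machine load = 14
Job totals:
  Job 1: 4
  Job 2: 17
  Job 3: 5
Max job total = 17
Lower bound = max(14, 17) = 17

17


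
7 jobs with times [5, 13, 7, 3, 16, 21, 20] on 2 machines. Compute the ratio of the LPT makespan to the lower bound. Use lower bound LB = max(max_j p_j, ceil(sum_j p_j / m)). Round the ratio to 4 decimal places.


LPT order: [21, 20, 16, 13, 7, 5, 3]
Machine loads after assignment: [44, 41]
LPT makespan = 44
Lower bound = max(max_job, ceil(total/2)) = max(21, 43) = 43
Ratio = 44 / 43 = 1.0233

1.0233


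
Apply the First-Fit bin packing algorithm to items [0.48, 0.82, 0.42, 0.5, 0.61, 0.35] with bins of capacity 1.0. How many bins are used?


Place items sequentially using First-Fit:
  Item 0.48 -> new Bin 1
  Item 0.82 -> new Bin 2
  Item 0.42 -> Bin 1 (now 0.9)
  Item 0.5 -> new Bin 3
  Item 0.61 -> new Bin 4
  Item 0.35 -> Bin 3 (now 0.85)
Total bins used = 4

4


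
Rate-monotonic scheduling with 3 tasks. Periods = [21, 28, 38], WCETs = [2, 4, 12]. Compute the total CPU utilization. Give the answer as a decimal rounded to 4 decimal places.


Compute individual utilizations (exact fractions):
  Task 1: C/T = 2/21 (approx. 0.0952)
  Task 2: C/T = 4/28 = 1/7 (approx. 0.1429)
  Task 3: C/T = 12/38 = 6/19 (approx. 0.3158)
Total utilization U = 2/21 + 1/7 + 6/19 = 221/399
Rounded to 4 decimal places: U = 0.5539
RM (Liu & Layland) bound for 3 tasks = 0.779763; compare with U = 221/399 (approx. 0.553885)
U <= bound, so schedulable by RM sufficient condition.

0.5539


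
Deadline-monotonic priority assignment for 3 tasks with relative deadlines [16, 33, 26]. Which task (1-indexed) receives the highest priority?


Sort tasks by relative deadline (ascending):
  Task 1: deadline = 16
  Task 3: deadline = 26
  Task 2: deadline = 33
Priority order (highest first): [1, 3, 2]
Highest priority task = 1

1


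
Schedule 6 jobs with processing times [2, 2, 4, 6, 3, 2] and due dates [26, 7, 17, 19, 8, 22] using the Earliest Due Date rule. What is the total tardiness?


Sort by due date (EDD order): [(2, 7), (3, 8), (4, 17), (6, 19), (2, 22), (2, 26)]
Compute completion times and tardiness:
  Job 1: p=2, d=7, C=2, tardiness=max(0,2-7)=0
  Job 2: p=3, d=8, C=5, tardiness=max(0,5-8)=0
  Job 3: p=4, d=17, C=9, tardiness=max(0,9-17)=0
  Job 4: p=6, d=19, C=15, tardiness=max(0,15-19)=0
  Job 5: p=2, d=22, C=17, tardiness=max(0,17-22)=0
  Job 6: p=2, d=26, C=19, tardiness=max(0,19-26)=0
Total tardiness = 0

0


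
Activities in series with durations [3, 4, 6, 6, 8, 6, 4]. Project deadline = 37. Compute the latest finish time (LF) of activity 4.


LF(activity 4) = deadline - sum of successor durations
Successors: activities 5 through 7 with durations [8, 6, 4]
Sum of successor durations = 18
LF = 37 - 18 = 19

19


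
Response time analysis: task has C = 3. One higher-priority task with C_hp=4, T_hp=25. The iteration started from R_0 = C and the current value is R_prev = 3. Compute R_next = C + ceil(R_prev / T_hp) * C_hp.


R_next = C + ceil(R_prev / T_hp) * C_hp
ceil(3 / 25) = ceil(0.12) = 1
Interference = 1 * 4 = 4
R_next = 3 + 4 = 7

7


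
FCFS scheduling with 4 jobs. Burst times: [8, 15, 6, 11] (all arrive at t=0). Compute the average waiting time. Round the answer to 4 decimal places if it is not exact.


FCFS order (as given): [8, 15, 6, 11]
Waiting times:
  Job 1: wait = 0
  Job 2: wait = 8
  Job 3: wait = 23
  Job 4: wait = 29
Sum of waiting times = 60
Average waiting time = 60/4 = 15.0

15.0


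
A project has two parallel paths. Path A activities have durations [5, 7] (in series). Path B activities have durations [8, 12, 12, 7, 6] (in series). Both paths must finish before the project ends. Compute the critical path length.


Path A total = 5 + 7 = 12
Path B total = 8 + 12 + 12 + 7 + 6 = 45
Critical path = longest path = max(12, 45) = 45

45


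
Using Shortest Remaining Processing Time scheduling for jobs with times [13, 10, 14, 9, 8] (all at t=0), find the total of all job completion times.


Since all jobs arrive at t=0, SRPT equals SPT ordering.
SPT order: [8, 9, 10, 13, 14]
Completion times:
  Job 1: p=8, C=8
  Job 2: p=9, C=17
  Job 3: p=10, C=27
  Job 4: p=13, C=40
  Job 5: p=14, C=54
Total completion time = 8 + 17 + 27 + 40 + 54 = 146

146


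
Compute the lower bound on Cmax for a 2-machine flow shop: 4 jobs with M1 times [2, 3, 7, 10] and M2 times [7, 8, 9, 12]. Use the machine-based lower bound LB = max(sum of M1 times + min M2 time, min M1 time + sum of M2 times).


LB1 = sum(M1 times) + min(M2 times) = 22 + 7 = 29
LB2 = min(M1 times) + sum(M2 times) = 2 + 36 = 38
Lower bound = max(LB1, LB2) = max(29, 38) = 38

38


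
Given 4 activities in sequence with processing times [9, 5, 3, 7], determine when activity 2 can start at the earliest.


Activity 2 starts after activities 1 through 1 complete.
Predecessor durations: [9]
ES = 9 = 9

9


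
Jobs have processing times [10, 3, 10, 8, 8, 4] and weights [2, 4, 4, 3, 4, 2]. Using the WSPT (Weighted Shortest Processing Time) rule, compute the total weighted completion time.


Compute p/w ratios and sort ascending (WSPT): [(3, 4), (8, 4), (4, 2), (10, 4), (8, 3), (10, 2)]
Compute weighted completion times:
  Job (p=3,w=4): C=3, w*C=4*3=12
  Job (p=8,w=4): C=11, w*C=4*11=44
  Job (p=4,w=2): C=15, w*C=2*15=30
  Job (p=10,w=4): C=25, w*C=4*25=100
  Job (p=8,w=3): C=33, w*C=3*33=99
  Job (p=10,w=2): C=43, w*C=2*43=86
Total weighted completion time = 371

371


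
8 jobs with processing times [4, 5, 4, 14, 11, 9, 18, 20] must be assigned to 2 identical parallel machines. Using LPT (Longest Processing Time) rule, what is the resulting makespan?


Sort jobs in decreasing order (LPT): [20, 18, 14, 11, 9, 5, 4, 4]
Assign each job to the least loaded machine:
  Machine 1: jobs [20, 11, 9, 4], load = 44
  Machine 2: jobs [18, 14, 5, 4], load = 41
Makespan = max load = 44

44


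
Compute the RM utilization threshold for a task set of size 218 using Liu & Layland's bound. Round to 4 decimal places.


Compute 2^(1/218) = 1.0031846344
Subtract 1: 1.0031846344 - 1 = 0.0031846344
Multiply by n: 218 * 0.0031846344 = 0.6942502992
Round to 4 dp: 0.6943

0.6943


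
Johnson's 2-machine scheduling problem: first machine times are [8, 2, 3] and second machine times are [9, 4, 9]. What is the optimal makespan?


Apply Johnson's rule:
  Group 1 (a <= b): [(2, 2, 4), (3, 3, 9), (1, 8, 9)]
  Group 2 (a > b): []
Optimal job order: [2, 3, 1]
Schedule:
  Job 2: M1 done at 2, M2 done at 6
  Job 3: M1 done at 5, M2 done at 15
  Job 1: M1 done at 13, M2 done at 24
Makespan = 24

24


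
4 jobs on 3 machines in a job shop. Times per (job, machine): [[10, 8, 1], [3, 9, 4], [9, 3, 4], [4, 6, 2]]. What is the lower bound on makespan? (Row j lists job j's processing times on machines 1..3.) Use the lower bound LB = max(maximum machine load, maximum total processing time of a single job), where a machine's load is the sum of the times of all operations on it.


Machine loads:
  Machine 1: 10 + 3 + 9 + 4 = 26
  Machine 2: 8 + 9 + 3 + 6 = 26
  Machine 3: 1 + 4 + 4 + 2 = 11
Max machine load = 26
Job totals:
  Job 1: 19
  Job 2: 16
  Job 3: 16
  Job 4: 12
Max job total = 19
Lower bound = max(26, 19) = 26

26


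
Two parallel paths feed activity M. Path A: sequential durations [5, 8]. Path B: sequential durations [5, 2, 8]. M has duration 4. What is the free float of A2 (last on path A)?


ES(A2) = sum of predecessors on chain A = 5
EF(A2) = ES + duration = 5 + 8 = 13
Successor of A2 is M. ES(M) = max(sum(A), sum(B)) = max(13, 15) = 15
Free float = ES(successor) - EF(current) = 15 - 13 = 2

2


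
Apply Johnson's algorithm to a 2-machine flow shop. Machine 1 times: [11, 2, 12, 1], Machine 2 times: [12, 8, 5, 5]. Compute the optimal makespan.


Apply Johnson's rule:
  Group 1 (a <= b): [(4, 1, 5), (2, 2, 8), (1, 11, 12)]
  Group 2 (a > b): [(3, 12, 5)]
Optimal job order: [4, 2, 1, 3]
Schedule:
  Job 4: M1 done at 1, M2 done at 6
  Job 2: M1 done at 3, M2 done at 14
  Job 1: M1 done at 14, M2 done at 26
  Job 3: M1 done at 26, M2 done at 31
Makespan = 31

31


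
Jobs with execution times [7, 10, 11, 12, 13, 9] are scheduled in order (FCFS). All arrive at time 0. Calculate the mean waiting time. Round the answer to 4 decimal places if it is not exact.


FCFS order (as given): [7, 10, 11, 12, 13, 9]
Waiting times:
  Job 1: wait = 0
  Job 2: wait = 7
  Job 3: wait = 17
  Job 4: wait = 28
  Job 5: wait = 40
  Job 6: wait = 53
Sum of waiting times = 145
Average waiting time = 145/6 = 24.1667

24.1667


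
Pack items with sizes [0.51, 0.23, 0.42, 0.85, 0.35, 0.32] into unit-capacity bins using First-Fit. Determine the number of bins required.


Place items sequentially using First-Fit:
  Item 0.51 -> new Bin 1
  Item 0.23 -> Bin 1 (now 0.74)
  Item 0.42 -> new Bin 2
  Item 0.85 -> new Bin 3
  Item 0.35 -> Bin 2 (now 0.77)
  Item 0.32 -> new Bin 4
Total bins used = 4

4


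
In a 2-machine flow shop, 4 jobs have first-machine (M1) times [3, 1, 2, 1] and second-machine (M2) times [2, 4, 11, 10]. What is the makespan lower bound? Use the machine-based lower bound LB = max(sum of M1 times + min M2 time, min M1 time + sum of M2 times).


LB1 = sum(M1 times) + min(M2 times) = 7 + 2 = 9
LB2 = min(M1 times) + sum(M2 times) = 1 + 27 = 28
Lower bound = max(LB1, LB2) = max(9, 28) = 28

28


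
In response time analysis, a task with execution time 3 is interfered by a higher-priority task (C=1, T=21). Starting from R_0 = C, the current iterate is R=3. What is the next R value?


R_next = C + ceil(R_prev / T_hp) * C_hp
ceil(3 / 21) = ceil(0.1429) = 1
Interference = 1 * 1 = 1
R_next = 3 + 1 = 4

4


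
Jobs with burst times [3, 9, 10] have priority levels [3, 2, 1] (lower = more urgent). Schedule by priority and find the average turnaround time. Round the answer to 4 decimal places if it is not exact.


Sort by priority (ascending = highest first):
Order: [(1, 10), (2, 9), (3, 3)]
Completion times:
  Priority 1, burst=10, C=10
  Priority 2, burst=9, C=19
  Priority 3, burst=3, C=22
Average turnaround = 51/3 = 17.0

17.0


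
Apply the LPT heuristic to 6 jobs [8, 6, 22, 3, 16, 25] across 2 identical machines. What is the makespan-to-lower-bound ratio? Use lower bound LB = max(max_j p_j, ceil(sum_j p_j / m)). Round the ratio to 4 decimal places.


LPT order: [25, 22, 16, 8, 6, 3]
Machine loads after assignment: [39, 41]
LPT makespan = 41
Lower bound = max(max_job, ceil(total/2)) = max(25, 40) = 40
Ratio = 41 / 40 = 1.025

1.025


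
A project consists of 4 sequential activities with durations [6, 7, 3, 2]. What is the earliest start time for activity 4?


Activity 4 starts after activities 1 through 3 complete.
Predecessor durations: [6, 7, 3]
ES = 6 + 7 + 3 = 16

16


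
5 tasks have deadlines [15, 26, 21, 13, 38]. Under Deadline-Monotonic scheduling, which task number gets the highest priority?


Sort tasks by relative deadline (ascending):
  Task 4: deadline = 13
  Task 1: deadline = 15
  Task 3: deadline = 21
  Task 2: deadline = 26
  Task 5: deadline = 38
Priority order (highest first): [4, 1, 3, 2, 5]
Highest priority task = 4

4


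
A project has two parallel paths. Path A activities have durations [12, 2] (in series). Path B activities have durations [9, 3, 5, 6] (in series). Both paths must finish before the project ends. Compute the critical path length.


Path A total = 12 + 2 = 14
Path B total = 9 + 3 + 5 + 6 = 23
Critical path = longest path = max(14, 23) = 23

23


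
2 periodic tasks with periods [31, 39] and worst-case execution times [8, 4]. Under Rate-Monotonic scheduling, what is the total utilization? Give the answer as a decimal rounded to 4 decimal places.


Compute individual utilizations (exact fractions):
  Task 1: C/T = 8/31 (approx. 0.2581)
  Task 2: C/T = 4/39 (approx. 0.1026)
Total utilization U = 8/31 + 4/39 = 436/1209
Rounded to 4 decimal places: U = 0.3606
RM (Liu & Layland) bound for 2 tasks = 0.828427; compare with U = 436/1209 (approx. 0.360629)
U <= bound, so schedulable by RM sufficient condition.

0.3606


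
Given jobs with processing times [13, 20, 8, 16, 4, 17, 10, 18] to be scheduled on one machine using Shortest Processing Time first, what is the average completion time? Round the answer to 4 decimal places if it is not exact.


Sort jobs by processing time (SPT order): [4, 8, 10, 13, 16, 17, 18, 20]
Compute completion times sequentially:
  Job 1: processing = 4, completes at 4
  Job 2: processing = 8, completes at 12
  Job 3: processing = 10, completes at 22
  Job 4: processing = 13, completes at 35
  Job 5: processing = 16, completes at 51
  Job 6: processing = 17, completes at 68
  Job 7: processing = 18, completes at 86
  Job 8: processing = 20, completes at 106
Sum of completion times = 384
Average completion time = 384/8 = 48.0

48.0


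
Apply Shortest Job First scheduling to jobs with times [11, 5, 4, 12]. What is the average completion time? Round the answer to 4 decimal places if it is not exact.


SJF order (ascending): [4, 5, 11, 12]
Completion times:
  Job 1: burst=4, C=4
  Job 2: burst=5, C=9
  Job 3: burst=11, C=20
  Job 4: burst=12, C=32
Average completion = 65/4 = 16.25

16.25


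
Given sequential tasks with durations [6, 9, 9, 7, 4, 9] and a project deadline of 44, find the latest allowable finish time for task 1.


LF(activity 1) = deadline - sum of successor durations
Successors: activities 2 through 6 with durations [9, 9, 7, 4, 9]
Sum of successor durations = 38
LF = 44 - 38 = 6

6


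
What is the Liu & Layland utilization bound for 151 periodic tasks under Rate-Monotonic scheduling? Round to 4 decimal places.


Compute 2^(1/151) = 1.0046009306
Subtract 1: 1.0046009306 - 1 = 0.0046009306
Multiply by n: 151 * 0.0046009306 = 0.6947405206
Round to 4 dp: 0.6947

0.6947


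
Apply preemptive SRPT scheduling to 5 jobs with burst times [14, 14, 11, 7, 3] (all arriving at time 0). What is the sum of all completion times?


Since all jobs arrive at t=0, SRPT equals SPT ordering.
SPT order: [3, 7, 11, 14, 14]
Completion times:
  Job 1: p=3, C=3
  Job 2: p=7, C=10
  Job 3: p=11, C=21
  Job 4: p=14, C=35
  Job 5: p=14, C=49
Total completion time = 3 + 10 + 21 + 35 + 49 = 118

118


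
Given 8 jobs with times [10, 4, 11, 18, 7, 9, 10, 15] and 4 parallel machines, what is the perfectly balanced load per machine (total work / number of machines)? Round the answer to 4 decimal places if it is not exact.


Total processing time = 10 + 4 + 11 + 18 + 7 + 9 + 10 + 15 = 84
Number of machines = 4
Ideal balanced load = 84 / 4 = 21.0

21.0


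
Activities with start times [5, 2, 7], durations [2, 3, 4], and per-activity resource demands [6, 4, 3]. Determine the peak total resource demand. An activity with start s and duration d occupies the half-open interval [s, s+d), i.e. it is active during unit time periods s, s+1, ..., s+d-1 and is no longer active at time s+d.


Each activity i is active on [start_i, start_i + duration_i).
Compute total resource usage per time slot:
  t=0: active resources = [], total = 0
  t=1: active resources = [], total = 0
  t=2: active resources = [4], total = 4
  t=3: active resources = [4], total = 4
  t=4: active resources = [4], total = 4
  t=5: active resources = [6], total = 6
  t=6: active resources = [6], total = 6
  t=7: active resources = [3], total = 3
  t=8: active resources = [3], total = 3
  t=9: active resources = [3], total = 3
  t=10: active resources = [3], total = 3
Peak resource demand = 6

6


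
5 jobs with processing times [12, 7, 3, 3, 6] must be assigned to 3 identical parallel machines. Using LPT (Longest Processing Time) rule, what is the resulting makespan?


Sort jobs in decreasing order (LPT): [12, 7, 6, 3, 3]
Assign each job to the least loaded machine:
  Machine 1: jobs [12], load = 12
  Machine 2: jobs [7, 3], load = 10
  Machine 3: jobs [6, 3], load = 9
Makespan = max load = 12

12


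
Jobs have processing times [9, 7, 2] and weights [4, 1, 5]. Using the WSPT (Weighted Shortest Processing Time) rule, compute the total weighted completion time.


Compute p/w ratios and sort ascending (WSPT): [(2, 5), (9, 4), (7, 1)]
Compute weighted completion times:
  Job (p=2,w=5): C=2, w*C=5*2=10
  Job (p=9,w=4): C=11, w*C=4*11=44
  Job (p=7,w=1): C=18, w*C=1*18=18
Total weighted completion time = 72

72


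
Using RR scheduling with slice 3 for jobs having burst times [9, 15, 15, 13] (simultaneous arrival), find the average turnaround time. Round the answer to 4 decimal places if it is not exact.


Time quantum = 3
Execution trace:
  J1 runs 3 units, time = 3
  J2 runs 3 units, time = 6
  J3 runs 3 units, time = 9
  J4 runs 3 units, time = 12
  J1 runs 3 units, time = 15
  J2 runs 3 units, time = 18
  J3 runs 3 units, time = 21
  J4 runs 3 units, time = 24
  J1 runs 3 units, time = 27
  J2 runs 3 units, time = 30
  J3 runs 3 units, time = 33
  J4 runs 3 units, time = 36
  J2 runs 3 units, time = 39
  J3 runs 3 units, time = 42
  J4 runs 3 units, time = 45
  J2 runs 3 units, time = 48
  J3 runs 3 units, time = 51
  J4 runs 1 units, time = 52
Finish times: [27, 48, 51, 52]
Average turnaround = 178/4 = 44.5

44.5


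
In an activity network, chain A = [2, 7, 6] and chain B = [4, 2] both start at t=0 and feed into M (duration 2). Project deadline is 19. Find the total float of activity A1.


Forward pass: ES(A1) = sum of predecessors on chain A = 0
EF = ES + duration = 0 + 2 = 2
Backward pass: LF(M) = deadline = 19; LS(M) = 19 - 2 = 17
LF(A1) = LS(M) - sum(successors on chain A) = 17 - 13 = 4
LS = LF - duration = 4 - 2 = 2
Total float = LS - ES = 2 - 0 = 2

2


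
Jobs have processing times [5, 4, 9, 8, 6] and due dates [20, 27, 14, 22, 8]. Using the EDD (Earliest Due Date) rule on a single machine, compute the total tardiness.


Sort by due date (EDD order): [(6, 8), (9, 14), (5, 20), (8, 22), (4, 27)]
Compute completion times and tardiness:
  Job 1: p=6, d=8, C=6, tardiness=max(0,6-8)=0
  Job 2: p=9, d=14, C=15, tardiness=max(0,15-14)=1
  Job 3: p=5, d=20, C=20, tardiness=max(0,20-20)=0
  Job 4: p=8, d=22, C=28, tardiness=max(0,28-22)=6
  Job 5: p=4, d=27, C=32, tardiness=max(0,32-27)=5
Total tardiness = 12

12


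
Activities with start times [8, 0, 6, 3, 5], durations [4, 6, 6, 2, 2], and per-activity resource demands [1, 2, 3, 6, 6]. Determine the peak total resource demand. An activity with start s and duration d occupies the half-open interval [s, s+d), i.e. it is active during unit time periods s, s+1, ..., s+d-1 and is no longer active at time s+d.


Each activity i is active on [start_i, start_i + duration_i).
Compute total resource usage per time slot:
  t=0: active resources = [2], total = 2
  t=1: active resources = [2], total = 2
  t=2: active resources = [2], total = 2
  t=3: active resources = [2, 6], total = 8
  t=4: active resources = [2, 6], total = 8
  t=5: active resources = [2, 6], total = 8
  t=6: active resources = [3, 6], total = 9
  t=7: active resources = [3], total = 3
  t=8: active resources = [1, 3], total = 4
  t=9: active resources = [1, 3], total = 4
  t=10: active resources = [1, 3], total = 4
  t=11: active resources = [1, 3], total = 4
Peak resource demand = 9

9


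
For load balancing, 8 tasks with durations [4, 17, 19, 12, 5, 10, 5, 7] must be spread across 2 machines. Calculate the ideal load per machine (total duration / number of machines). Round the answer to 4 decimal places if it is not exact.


Total processing time = 4 + 17 + 19 + 12 + 5 + 10 + 5 + 7 = 79
Number of machines = 2
Ideal balanced load = 79 / 2 = 39.5

39.5


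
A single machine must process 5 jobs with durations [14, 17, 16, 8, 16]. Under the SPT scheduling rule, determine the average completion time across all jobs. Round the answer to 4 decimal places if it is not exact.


Sort jobs by processing time (SPT order): [8, 14, 16, 16, 17]
Compute completion times sequentially:
  Job 1: processing = 8, completes at 8
  Job 2: processing = 14, completes at 22
  Job 3: processing = 16, completes at 38
  Job 4: processing = 16, completes at 54
  Job 5: processing = 17, completes at 71
Sum of completion times = 193
Average completion time = 193/5 = 38.6

38.6


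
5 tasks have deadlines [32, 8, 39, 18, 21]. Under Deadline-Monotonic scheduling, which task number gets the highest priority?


Sort tasks by relative deadline (ascending):
  Task 2: deadline = 8
  Task 4: deadline = 18
  Task 5: deadline = 21
  Task 1: deadline = 32
  Task 3: deadline = 39
Priority order (highest first): [2, 4, 5, 1, 3]
Highest priority task = 2

2


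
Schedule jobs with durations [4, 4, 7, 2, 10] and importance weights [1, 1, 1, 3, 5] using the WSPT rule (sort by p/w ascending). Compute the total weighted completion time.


Compute p/w ratios and sort ascending (WSPT): [(2, 3), (10, 5), (4, 1), (4, 1), (7, 1)]
Compute weighted completion times:
  Job (p=2,w=3): C=2, w*C=3*2=6
  Job (p=10,w=5): C=12, w*C=5*12=60
  Job (p=4,w=1): C=16, w*C=1*16=16
  Job (p=4,w=1): C=20, w*C=1*20=20
  Job (p=7,w=1): C=27, w*C=1*27=27
Total weighted completion time = 129

129


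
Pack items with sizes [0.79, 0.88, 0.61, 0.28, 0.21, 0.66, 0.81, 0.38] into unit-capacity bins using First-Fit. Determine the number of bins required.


Place items sequentially using First-Fit:
  Item 0.79 -> new Bin 1
  Item 0.88 -> new Bin 2
  Item 0.61 -> new Bin 3
  Item 0.28 -> Bin 3 (now 0.89)
  Item 0.21 -> Bin 1 (now 1.0)
  Item 0.66 -> new Bin 4
  Item 0.81 -> new Bin 5
  Item 0.38 -> new Bin 6
Total bins used = 6

6


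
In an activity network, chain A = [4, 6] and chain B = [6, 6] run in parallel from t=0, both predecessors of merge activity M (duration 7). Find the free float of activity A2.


ES(A2) = sum of predecessors on chain A = 4
EF(A2) = ES + duration = 4 + 6 = 10
Successor of A2 is M. ES(M) = max(sum(A), sum(B)) = max(10, 12) = 12
Free float = ES(successor) - EF(current) = 12 - 10 = 2

2


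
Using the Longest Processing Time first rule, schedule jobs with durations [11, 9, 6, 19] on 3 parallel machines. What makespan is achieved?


Sort jobs in decreasing order (LPT): [19, 11, 9, 6]
Assign each job to the least loaded machine:
  Machine 1: jobs [19], load = 19
  Machine 2: jobs [11], load = 11
  Machine 3: jobs [9, 6], load = 15
Makespan = max load = 19

19


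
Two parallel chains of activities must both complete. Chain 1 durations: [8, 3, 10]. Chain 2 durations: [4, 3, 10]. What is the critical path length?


Path A total = 8 + 3 + 10 = 21
Path B total = 4 + 3 + 10 = 17
Critical path = longest path = max(21, 17) = 21

21


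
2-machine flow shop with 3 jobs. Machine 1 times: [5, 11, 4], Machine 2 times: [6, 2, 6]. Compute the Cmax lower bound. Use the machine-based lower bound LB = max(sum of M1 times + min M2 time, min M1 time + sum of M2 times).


LB1 = sum(M1 times) + min(M2 times) = 20 + 2 = 22
LB2 = min(M1 times) + sum(M2 times) = 4 + 14 = 18
Lower bound = max(LB1, LB2) = max(22, 18) = 22

22


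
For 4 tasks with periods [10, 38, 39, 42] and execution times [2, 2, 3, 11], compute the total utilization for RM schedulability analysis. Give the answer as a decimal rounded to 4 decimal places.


Compute individual utilizations (exact fractions):
  Task 1: C/T = 2/10 = 1/5 (approx. 0.2)
  Task 2: C/T = 2/38 = 1/19 (approx. 0.0526)
  Task 3: C/T = 3/39 = 1/13 (approx. 0.0769)
  Task 4: C/T = 11/42 (approx. 0.2619)
Total utilization U = 1/5 + 1/19 + 1/13 + 11/42 = 30679/51870
Rounded to 4 decimal places: U = 0.5915
RM (Liu & Layland) bound for 4 tasks = 0.756828; compare with U = 30679/51870 (approx. 0.591459)
U <= bound, so schedulable by RM sufficient condition.

0.5915


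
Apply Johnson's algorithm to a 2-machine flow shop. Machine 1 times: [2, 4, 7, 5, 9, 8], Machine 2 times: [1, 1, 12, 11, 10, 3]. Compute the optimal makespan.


Apply Johnson's rule:
  Group 1 (a <= b): [(4, 5, 11), (3, 7, 12), (5, 9, 10)]
  Group 2 (a > b): [(6, 8, 3), (1, 2, 1), (2, 4, 1)]
Optimal job order: [4, 3, 5, 6, 1, 2]
Schedule:
  Job 4: M1 done at 5, M2 done at 16
  Job 3: M1 done at 12, M2 done at 28
  Job 5: M1 done at 21, M2 done at 38
  Job 6: M1 done at 29, M2 done at 41
  Job 1: M1 done at 31, M2 done at 42
  Job 2: M1 done at 35, M2 done at 43
Makespan = 43

43
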